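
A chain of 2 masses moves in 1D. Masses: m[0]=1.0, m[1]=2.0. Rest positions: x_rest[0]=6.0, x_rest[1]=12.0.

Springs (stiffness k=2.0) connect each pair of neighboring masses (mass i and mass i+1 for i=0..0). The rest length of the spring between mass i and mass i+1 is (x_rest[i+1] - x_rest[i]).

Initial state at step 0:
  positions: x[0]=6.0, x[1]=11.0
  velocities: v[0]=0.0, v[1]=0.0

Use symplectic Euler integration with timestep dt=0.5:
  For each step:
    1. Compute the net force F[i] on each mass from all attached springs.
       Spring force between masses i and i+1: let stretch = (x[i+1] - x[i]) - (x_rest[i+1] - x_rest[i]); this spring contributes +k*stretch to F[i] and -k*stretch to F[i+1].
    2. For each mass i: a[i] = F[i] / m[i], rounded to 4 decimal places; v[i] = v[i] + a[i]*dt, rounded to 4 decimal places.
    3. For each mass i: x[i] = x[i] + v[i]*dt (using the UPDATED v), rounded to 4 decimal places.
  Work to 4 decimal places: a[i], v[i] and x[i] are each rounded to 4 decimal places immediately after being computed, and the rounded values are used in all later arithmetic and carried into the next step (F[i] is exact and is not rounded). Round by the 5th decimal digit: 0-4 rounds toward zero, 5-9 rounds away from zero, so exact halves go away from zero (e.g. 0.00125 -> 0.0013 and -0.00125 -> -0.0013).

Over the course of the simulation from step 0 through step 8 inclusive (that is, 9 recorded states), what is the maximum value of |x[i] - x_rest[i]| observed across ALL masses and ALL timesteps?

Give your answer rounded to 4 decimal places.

Step 0: x=[6.0000 11.0000] v=[0.0000 0.0000]
Step 1: x=[5.5000 11.2500] v=[-1.0000 0.5000]
Step 2: x=[4.8750 11.5625] v=[-1.2500 0.6250]
Step 3: x=[4.5938 11.7032] v=[-0.5625 0.2813]
Step 4: x=[4.8673 11.5665] v=[0.5469 -0.2734]
Step 5: x=[5.4904 11.2550] v=[1.2461 -0.6230]
Step 6: x=[5.9958 11.0024] v=[1.0107 -0.5053]
Step 7: x=[6.0045 10.9981] v=[0.0173 -0.0086]
Step 8: x=[5.5100 11.2454] v=[-0.9891 0.4946]
Max displacement = 1.4062

Answer: 1.4062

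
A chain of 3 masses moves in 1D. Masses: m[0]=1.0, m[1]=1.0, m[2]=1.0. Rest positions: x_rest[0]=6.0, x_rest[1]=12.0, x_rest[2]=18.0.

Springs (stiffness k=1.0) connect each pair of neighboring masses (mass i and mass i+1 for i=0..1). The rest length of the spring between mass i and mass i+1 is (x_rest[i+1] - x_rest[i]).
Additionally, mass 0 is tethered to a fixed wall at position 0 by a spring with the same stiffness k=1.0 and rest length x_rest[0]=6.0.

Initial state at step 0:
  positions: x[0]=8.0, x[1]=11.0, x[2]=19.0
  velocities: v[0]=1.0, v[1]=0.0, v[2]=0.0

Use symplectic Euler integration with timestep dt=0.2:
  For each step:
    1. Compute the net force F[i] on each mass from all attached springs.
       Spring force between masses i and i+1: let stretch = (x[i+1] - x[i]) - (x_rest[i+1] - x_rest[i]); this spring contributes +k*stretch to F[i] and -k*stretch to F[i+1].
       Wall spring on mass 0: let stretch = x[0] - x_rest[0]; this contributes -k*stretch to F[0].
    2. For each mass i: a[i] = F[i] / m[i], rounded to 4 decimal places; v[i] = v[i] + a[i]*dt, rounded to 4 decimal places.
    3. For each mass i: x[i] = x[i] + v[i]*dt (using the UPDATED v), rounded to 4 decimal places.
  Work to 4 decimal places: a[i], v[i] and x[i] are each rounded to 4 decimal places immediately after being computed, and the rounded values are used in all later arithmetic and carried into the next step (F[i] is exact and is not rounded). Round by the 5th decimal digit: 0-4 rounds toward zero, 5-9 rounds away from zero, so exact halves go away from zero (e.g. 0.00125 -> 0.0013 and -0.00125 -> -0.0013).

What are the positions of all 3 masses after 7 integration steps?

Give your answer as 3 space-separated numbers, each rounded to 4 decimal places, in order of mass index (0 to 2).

Answer: 5.5378 14.1590 17.9138

Derivation:
Step 0: x=[8.0000 11.0000 19.0000] v=[1.0000 0.0000 0.0000]
Step 1: x=[8.0000 11.2000 18.9200] v=[0.0000 1.0000 -0.4000]
Step 2: x=[7.8080 11.5808 18.7712] v=[-0.9600 1.9040 -0.7440]
Step 3: x=[7.4546 12.0983 18.5748] v=[-1.7670 2.5875 -0.9821]
Step 4: x=[6.9888 12.6891 18.3593] v=[-2.3292 2.9541 -1.0774]
Step 5: x=[6.4714 13.2787 18.1570] v=[-2.5869 2.9481 -1.0114]
Step 6: x=[5.9675 13.7912 17.9996] v=[-2.5197 2.5623 -0.7871]
Step 7: x=[5.5378 14.1590 17.9138] v=[-2.1485 1.8392 -0.4288]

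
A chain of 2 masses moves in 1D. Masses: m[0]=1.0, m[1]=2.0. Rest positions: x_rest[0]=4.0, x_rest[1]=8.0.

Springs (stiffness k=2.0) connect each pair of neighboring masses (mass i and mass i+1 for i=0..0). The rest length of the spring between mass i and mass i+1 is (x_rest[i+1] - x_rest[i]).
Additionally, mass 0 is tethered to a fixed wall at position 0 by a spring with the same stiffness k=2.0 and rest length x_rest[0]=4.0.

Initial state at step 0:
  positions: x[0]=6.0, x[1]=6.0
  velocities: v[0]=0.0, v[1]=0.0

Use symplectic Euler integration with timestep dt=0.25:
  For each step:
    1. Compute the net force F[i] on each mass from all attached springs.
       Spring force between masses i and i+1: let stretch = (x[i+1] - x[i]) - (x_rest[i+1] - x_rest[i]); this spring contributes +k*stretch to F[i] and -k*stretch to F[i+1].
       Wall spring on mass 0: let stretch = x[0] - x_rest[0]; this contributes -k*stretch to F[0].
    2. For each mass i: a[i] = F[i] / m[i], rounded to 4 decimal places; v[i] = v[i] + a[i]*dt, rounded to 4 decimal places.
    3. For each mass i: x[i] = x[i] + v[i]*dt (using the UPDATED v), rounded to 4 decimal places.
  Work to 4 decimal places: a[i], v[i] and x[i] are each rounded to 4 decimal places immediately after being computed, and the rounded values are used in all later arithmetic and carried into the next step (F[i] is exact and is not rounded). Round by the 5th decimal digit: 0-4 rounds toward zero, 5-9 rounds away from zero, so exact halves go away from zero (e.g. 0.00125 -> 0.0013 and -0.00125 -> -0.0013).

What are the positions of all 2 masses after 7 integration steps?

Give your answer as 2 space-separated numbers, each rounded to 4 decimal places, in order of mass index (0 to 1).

Step 0: x=[6.0000 6.0000] v=[0.0000 0.0000]
Step 1: x=[5.2500 6.2500] v=[-3.0000 1.0000]
Step 2: x=[3.9688 6.6875] v=[-5.1250 1.7500]
Step 3: x=[2.5313 7.2051] v=[-5.7501 2.0703]
Step 4: x=[1.3616 7.6806] v=[-4.6789 1.9019]
Step 5: x=[0.8116 8.0112] v=[-2.2002 1.3222]
Step 6: x=[1.0601 8.1418] v=[0.9938 0.5223]
Step 7: x=[2.0613 8.0798] v=[4.0046 -0.2481]

Answer: 2.0613 8.0798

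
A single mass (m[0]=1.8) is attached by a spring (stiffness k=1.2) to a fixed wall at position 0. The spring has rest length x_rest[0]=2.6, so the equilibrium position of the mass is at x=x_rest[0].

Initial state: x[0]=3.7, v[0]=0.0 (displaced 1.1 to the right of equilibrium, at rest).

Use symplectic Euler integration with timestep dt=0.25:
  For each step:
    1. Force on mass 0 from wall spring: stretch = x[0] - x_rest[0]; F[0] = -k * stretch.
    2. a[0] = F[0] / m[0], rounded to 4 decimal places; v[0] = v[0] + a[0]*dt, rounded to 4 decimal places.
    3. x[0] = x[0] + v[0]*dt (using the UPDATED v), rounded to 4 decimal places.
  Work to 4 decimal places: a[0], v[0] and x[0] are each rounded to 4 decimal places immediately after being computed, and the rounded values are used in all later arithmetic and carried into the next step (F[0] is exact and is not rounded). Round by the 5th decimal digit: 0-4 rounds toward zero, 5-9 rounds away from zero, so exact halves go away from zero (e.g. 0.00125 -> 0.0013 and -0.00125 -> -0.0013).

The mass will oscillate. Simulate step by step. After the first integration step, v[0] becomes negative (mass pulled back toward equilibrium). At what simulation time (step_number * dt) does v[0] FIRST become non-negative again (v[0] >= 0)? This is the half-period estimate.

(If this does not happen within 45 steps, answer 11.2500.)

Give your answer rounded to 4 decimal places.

Step 0: x=[3.7000] v=[0.0000]
Step 1: x=[3.6542] v=[-0.1833]
Step 2: x=[3.5645] v=[-0.3590]
Step 3: x=[3.4346] v=[-0.5198]
Step 4: x=[3.2699] v=[-0.6589]
Step 5: x=[3.0773] v=[-0.7706]
Step 6: x=[2.8648] v=[-0.8502]
Step 7: x=[2.6412] v=[-0.8943]
Step 8: x=[2.4159] v=[-0.9012]
Step 9: x=[2.1983] v=[-0.8705]
Step 10: x=[1.9974] v=[-0.8036]
Step 11: x=[1.8216] v=[-0.7032]
Step 12: x=[1.6782] v=[-0.5735]
Step 13: x=[1.5732] v=[-0.4199]
Step 14: x=[1.5110] v=[-0.2488]
Step 15: x=[1.4942] v=[-0.0673]
Step 16: x=[1.5235] v=[0.1170]
First v>=0 after going negative at step 16, time=4.0000

Answer: 4.0000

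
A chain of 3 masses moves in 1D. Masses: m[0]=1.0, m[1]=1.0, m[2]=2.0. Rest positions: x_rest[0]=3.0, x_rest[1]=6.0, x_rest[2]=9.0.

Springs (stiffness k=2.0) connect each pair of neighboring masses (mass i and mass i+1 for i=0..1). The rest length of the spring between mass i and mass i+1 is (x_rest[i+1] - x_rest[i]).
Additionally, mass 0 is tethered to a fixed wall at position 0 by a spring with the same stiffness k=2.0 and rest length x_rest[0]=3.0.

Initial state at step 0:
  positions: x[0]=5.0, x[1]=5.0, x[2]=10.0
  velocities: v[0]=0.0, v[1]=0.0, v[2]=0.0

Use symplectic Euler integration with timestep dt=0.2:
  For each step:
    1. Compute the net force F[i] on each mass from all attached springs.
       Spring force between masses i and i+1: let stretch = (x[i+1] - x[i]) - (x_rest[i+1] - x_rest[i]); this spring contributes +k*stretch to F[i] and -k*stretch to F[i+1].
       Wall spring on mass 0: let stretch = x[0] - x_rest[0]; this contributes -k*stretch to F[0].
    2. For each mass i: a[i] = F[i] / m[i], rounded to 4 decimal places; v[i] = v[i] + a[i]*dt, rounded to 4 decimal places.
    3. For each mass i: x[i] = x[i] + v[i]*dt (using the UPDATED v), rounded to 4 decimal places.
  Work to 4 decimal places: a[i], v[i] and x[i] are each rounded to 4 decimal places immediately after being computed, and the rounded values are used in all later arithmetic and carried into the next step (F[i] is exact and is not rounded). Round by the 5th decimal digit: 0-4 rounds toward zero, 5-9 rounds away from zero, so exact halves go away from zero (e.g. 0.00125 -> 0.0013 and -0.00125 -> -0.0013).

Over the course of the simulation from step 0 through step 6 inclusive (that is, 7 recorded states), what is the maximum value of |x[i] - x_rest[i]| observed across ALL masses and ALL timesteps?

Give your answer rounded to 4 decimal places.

Answer: 2.1127

Derivation:
Step 0: x=[5.0000 5.0000 10.0000] v=[0.0000 0.0000 0.0000]
Step 1: x=[4.6000 5.4000 9.9200] v=[-2.0000 2.0000 -0.4000]
Step 2: x=[3.8960 6.0976 9.7792] v=[-3.5200 3.4880 -0.7040]
Step 3: x=[3.0564 6.9136 9.6111] v=[-4.1978 4.0800 -0.8403]
Step 4: x=[2.2809 7.6368 9.4551] v=[-3.8775 3.6161 -0.7798]
Step 5: x=[1.7514 8.0770 9.3464] v=[-2.6475 2.2011 -0.5435]
Step 6: x=[1.5878 8.1127 9.3069] v=[-0.8178 0.1786 -0.1974]
Max displacement = 2.1127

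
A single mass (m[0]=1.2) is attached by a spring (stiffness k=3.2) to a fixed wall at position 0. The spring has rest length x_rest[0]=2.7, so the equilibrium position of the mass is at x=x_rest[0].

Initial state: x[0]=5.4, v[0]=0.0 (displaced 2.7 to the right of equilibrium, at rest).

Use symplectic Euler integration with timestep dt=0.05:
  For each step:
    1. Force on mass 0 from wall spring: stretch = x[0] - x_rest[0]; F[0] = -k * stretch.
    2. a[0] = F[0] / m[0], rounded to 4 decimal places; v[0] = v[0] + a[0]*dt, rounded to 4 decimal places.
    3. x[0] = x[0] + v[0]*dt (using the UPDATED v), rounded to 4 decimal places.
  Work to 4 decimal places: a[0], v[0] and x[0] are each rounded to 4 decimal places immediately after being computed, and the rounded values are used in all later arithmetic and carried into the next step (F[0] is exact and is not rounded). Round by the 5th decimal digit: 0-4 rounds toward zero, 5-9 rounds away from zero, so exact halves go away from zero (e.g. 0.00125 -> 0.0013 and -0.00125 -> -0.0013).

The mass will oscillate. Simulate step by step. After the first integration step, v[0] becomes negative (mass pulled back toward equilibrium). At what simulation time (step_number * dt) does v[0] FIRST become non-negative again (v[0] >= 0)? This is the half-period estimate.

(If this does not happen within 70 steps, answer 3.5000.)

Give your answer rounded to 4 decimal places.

Answer: 1.9500

Derivation:
Step 0: x=[5.4000] v=[0.0000]
Step 1: x=[5.3820] v=[-0.3600]
Step 2: x=[5.3461] v=[-0.7176]
Step 3: x=[5.2926] v=[-1.0704]
Step 4: x=[5.2218] v=[-1.4161]
Step 5: x=[5.1342] v=[-1.7523]
Step 6: x=[5.0304] v=[-2.0769]
Step 7: x=[4.9110] v=[-2.3876]
Step 8: x=[4.7769] v=[-2.6824]
Step 9: x=[4.6289] v=[-2.9593]
Step 10: x=[4.4681] v=[-3.2165]
Step 11: x=[4.2955] v=[-3.4522]
Step 12: x=[4.1123] v=[-3.6649]
Step 13: x=[3.9196] v=[-3.8532]
Step 14: x=[3.7188] v=[-4.0158]
Step 15: x=[3.5112] v=[-4.1516]
Step 16: x=[3.2982] v=[-4.2598]
Step 17: x=[3.0812] v=[-4.3396]
Step 18: x=[2.8617] v=[-4.3904]
Step 19: x=[2.6411] v=[-4.4120]
Step 20: x=[2.4209] v=[-4.4041]
Step 21: x=[2.2026] v=[-4.3669]
Step 22: x=[1.9876] v=[-4.3006]
Step 23: x=[1.7773] v=[-4.2056]
Step 24: x=[1.5732] v=[-4.0826]
Step 25: x=[1.3766] v=[-3.9324]
Step 26: x=[1.1888] v=[-3.7559]
Step 27: x=[1.0111] v=[-3.5544]
Step 28: x=[0.8446] v=[-3.3292]
Step 29: x=[0.6905] v=[-3.0818]
Step 30: x=[0.5498] v=[-2.8139]
Step 31: x=[0.4234] v=[-2.5272]
Step 32: x=[0.3122] v=[-2.2237]
Step 33: x=[0.2169] v=[-1.9053]
Step 34: x=[0.1382] v=[-1.5742]
Step 35: x=[0.0766] v=[-1.2326]
Step 36: x=[0.0325] v=[-0.8828]
Step 37: x=[0.0061] v=[-0.5271]
Step 38: x=[-0.0023] v=[-0.1679]
Step 39: x=[0.0073] v=[0.1924]
First v>=0 after going negative at step 39, time=1.9500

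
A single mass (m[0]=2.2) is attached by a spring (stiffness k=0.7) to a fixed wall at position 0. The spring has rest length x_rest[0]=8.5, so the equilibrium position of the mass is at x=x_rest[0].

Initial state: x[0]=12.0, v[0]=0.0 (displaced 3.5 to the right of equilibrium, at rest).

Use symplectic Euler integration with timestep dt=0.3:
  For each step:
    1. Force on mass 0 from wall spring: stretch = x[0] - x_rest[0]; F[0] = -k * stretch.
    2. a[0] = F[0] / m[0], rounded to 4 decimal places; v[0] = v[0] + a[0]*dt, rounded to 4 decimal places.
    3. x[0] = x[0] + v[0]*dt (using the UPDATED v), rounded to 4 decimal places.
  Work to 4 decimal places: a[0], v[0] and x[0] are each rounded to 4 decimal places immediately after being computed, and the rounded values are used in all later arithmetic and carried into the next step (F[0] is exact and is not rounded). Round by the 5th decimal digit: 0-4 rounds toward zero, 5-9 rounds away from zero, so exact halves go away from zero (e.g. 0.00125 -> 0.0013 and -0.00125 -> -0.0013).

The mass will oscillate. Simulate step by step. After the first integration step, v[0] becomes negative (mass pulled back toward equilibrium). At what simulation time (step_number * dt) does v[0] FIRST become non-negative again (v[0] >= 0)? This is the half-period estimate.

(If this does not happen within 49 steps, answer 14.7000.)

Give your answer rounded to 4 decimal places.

Step 0: x=[12.0000] v=[0.0000]
Step 1: x=[11.8998] v=[-0.3341]
Step 2: x=[11.7022] v=[-0.6586]
Step 3: x=[11.4129] v=[-0.9643]
Step 4: x=[11.0402] v=[-1.2423]
Step 5: x=[10.5948] v=[-1.4848]
Step 6: x=[10.0894] v=[-1.6848]
Step 7: x=[9.5385] v=[-1.8365]
Step 8: x=[8.9578] v=[-1.9356]
Step 9: x=[8.3640] v=[-1.9793]
Step 10: x=[7.7741] v=[-1.9663]
Step 11: x=[7.2050] v=[-1.8970]
Step 12: x=[6.6730] v=[-1.7734]
Step 13: x=[6.1933] v=[-1.5990]
Step 14: x=[5.7797] v=[-1.3788]
Step 15: x=[5.4440] v=[-1.1191]
Step 16: x=[5.1958] v=[-0.8274]
Step 17: x=[5.0422] v=[-0.5120]
Step 18: x=[4.9876] v=[-0.1819]
Step 19: x=[5.0336] v=[0.1534]
First v>=0 after going negative at step 19, time=5.7000

Answer: 5.7000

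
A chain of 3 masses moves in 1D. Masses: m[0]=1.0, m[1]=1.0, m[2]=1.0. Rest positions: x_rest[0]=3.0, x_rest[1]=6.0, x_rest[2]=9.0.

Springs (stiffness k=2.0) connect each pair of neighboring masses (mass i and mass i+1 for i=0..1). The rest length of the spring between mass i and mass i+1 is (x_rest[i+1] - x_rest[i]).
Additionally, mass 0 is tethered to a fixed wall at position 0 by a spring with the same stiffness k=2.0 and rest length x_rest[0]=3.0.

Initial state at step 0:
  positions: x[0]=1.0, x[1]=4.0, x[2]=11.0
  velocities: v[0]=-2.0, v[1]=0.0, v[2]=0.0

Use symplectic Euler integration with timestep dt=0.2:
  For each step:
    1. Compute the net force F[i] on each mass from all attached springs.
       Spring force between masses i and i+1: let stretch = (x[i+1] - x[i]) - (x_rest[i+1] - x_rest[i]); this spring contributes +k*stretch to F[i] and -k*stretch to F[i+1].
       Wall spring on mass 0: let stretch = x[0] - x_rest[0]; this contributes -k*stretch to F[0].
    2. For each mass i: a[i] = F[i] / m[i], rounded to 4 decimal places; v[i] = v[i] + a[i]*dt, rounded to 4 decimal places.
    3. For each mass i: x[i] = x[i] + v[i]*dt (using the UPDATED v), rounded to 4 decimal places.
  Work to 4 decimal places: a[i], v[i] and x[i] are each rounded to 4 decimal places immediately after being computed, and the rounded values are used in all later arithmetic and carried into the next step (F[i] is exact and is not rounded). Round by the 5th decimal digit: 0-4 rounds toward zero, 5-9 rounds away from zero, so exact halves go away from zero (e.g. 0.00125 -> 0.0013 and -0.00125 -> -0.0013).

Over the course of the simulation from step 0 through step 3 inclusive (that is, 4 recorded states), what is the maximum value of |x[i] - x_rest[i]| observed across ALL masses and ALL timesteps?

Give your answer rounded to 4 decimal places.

Step 0: x=[1.0000 4.0000 11.0000] v=[-2.0000 0.0000 0.0000]
Step 1: x=[0.7600 4.3200 10.6800] v=[-1.2000 1.6000 -1.6000]
Step 2: x=[0.7440 4.8640 10.0912] v=[-0.0800 2.7200 -2.9440]
Step 3: x=[0.9981 5.4966 9.3242] v=[1.2704 3.1629 -3.8349]
Max displacement = 2.2560

Answer: 2.2560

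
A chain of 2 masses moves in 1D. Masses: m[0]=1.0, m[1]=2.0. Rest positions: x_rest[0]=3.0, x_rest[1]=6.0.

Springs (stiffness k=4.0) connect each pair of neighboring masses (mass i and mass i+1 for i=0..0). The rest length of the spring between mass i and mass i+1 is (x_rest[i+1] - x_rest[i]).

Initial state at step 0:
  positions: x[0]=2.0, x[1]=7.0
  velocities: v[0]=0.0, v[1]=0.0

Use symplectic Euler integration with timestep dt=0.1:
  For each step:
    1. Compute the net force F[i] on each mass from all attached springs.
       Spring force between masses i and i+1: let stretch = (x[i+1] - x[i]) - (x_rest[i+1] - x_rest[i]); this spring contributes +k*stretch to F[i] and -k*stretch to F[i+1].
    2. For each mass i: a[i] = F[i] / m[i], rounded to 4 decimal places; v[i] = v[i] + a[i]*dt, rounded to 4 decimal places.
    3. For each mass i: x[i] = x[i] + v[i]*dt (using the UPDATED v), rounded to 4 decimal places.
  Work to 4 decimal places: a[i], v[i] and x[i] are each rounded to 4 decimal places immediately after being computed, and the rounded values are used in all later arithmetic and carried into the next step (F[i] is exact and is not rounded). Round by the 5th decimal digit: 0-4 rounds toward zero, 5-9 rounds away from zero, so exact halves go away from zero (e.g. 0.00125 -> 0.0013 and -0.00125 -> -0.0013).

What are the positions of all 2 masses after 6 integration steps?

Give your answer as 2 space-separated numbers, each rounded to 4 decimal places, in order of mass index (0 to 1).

Answer: 3.3674 6.3164

Derivation:
Step 0: x=[2.0000 7.0000] v=[0.0000 0.0000]
Step 1: x=[2.0800 6.9600] v=[0.8000 -0.4000]
Step 2: x=[2.2352 6.8824] v=[1.5520 -0.7760]
Step 3: x=[2.4563 6.7719] v=[2.2109 -1.1054]
Step 4: x=[2.7300 6.6351] v=[2.7371 -1.3685]
Step 5: x=[3.0399 6.4802] v=[3.0991 -1.5495]
Step 6: x=[3.3674 6.3164] v=[3.2752 -1.6376]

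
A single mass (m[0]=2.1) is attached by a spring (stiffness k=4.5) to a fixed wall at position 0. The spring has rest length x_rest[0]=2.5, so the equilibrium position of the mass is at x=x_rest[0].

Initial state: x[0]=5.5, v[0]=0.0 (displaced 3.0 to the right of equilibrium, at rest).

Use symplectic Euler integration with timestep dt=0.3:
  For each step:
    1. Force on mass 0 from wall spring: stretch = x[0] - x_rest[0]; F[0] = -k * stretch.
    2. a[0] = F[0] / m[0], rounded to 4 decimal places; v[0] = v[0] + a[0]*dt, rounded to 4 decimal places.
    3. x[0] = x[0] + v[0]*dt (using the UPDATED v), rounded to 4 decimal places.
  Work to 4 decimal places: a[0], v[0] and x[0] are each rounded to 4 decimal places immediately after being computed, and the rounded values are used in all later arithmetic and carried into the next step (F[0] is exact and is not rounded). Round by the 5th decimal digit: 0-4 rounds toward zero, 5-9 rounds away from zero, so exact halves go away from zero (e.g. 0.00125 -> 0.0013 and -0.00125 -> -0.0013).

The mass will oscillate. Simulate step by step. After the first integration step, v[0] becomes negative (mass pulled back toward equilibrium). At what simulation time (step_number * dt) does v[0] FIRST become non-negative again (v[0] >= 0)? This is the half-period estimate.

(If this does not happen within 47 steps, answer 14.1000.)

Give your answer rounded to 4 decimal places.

Answer: 2.4000

Derivation:
Step 0: x=[5.5000] v=[0.0000]
Step 1: x=[4.9214] v=[-1.9286]
Step 2: x=[3.8758] v=[-3.4852]
Step 3: x=[2.5649] v=[-4.3696]
Step 4: x=[1.2415] v=[-4.4113]
Step 5: x=[0.1608] v=[-3.6023]
Step 6: x=[-0.4688] v=[-2.0985]
Step 7: x=[-0.5258] v=[-0.1900]
Step 8: x=[0.0008] v=[1.7552]
First v>=0 after going negative at step 8, time=2.4000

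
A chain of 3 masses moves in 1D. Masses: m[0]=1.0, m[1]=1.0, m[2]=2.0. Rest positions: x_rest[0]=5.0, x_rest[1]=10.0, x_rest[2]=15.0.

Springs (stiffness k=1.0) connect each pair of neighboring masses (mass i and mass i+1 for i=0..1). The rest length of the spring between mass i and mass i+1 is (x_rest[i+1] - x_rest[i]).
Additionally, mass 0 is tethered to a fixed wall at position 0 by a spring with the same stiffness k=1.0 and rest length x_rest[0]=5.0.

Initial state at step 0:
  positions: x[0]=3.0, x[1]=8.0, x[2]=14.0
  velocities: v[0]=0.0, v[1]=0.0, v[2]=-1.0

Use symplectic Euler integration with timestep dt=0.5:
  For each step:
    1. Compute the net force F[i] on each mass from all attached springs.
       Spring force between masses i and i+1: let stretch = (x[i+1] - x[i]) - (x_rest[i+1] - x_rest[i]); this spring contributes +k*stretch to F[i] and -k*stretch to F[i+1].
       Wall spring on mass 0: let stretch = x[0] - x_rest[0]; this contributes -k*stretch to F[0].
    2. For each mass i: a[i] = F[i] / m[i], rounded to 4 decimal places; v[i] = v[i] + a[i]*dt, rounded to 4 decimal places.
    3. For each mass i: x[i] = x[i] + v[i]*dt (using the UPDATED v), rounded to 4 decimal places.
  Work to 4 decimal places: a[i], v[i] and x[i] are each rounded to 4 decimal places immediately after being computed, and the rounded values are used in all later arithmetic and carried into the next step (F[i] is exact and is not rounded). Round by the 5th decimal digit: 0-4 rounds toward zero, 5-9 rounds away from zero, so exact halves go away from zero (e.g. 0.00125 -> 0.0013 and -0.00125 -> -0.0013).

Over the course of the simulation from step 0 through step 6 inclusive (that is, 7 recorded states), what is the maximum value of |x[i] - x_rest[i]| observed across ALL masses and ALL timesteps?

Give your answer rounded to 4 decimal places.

Step 0: x=[3.0000 8.0000 14.0000] v=[0.0000 0.0000 -1.0000]
Step 1: x=[3.5000 8.2500 13.3750] v=[1.0000 0.5000 -1.2500]
Step 2: x=[4.3125 8.5938 12.7344] v=[1.6250 0.6875 -1.2813]
Step 3: x=[5.1172 8.9024 12.2012] v=[1.6094 0.6172 -1.0665]
Step 4: x=[5.5889 9.0894 11.8806] v=[0.9434 0.3740 -0.6412]
Step 5: x=[5.5385 9.0991 11.8361] v=[-0.1008 0.0194 -0.0890]
Step 6: x=[4.9936 8.9029 12.0745] v=[-1.0898 -0.3924 0.4768]
Max displacement = 3.1639

Answer: 3.1639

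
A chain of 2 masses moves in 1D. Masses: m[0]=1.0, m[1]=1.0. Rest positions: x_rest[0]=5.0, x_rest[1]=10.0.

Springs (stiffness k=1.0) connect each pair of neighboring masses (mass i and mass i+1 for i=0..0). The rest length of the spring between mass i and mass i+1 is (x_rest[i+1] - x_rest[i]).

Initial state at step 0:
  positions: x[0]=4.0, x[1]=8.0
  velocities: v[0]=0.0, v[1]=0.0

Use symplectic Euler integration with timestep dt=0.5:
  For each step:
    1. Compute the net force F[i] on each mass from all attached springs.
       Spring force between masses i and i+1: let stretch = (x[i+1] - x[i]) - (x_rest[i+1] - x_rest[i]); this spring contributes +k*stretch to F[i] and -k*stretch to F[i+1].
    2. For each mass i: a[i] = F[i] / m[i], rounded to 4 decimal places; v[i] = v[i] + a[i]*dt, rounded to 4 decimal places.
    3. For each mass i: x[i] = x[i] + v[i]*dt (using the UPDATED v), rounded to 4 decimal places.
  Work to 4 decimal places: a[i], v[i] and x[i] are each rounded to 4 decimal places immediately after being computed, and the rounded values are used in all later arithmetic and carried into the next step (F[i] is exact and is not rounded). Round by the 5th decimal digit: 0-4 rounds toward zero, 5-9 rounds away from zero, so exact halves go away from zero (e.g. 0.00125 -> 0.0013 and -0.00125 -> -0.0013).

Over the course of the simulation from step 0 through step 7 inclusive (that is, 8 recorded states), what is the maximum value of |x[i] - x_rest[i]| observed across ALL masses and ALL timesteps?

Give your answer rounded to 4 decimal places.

Answer: 2.0312

Derivation:
Step 0: x=[4.0000 8.0000] v=[0.0000 0.0000]
Step 1: x=[3.7500 8.2500] v=[-0.5000 0.5000]
Step 2: x=[3.3750 8.6250] v=[-0.7500 0.7500]
Step 3: x=[3.0625 8.9375] v=[-0.6250 0.6250]
Step 4: x=[2.9688 9.0313] v=[-0.1875 0.1875]
Step 5: x=[3.1407 8.8594] v=[0.3438 -0.3438]
Step 6: x=[3.4923 8.5078] v=[0.7032 -0.7032]
Step 7: x=[3.8478 8.1523] v=[0.7110 -0.7110]
Max displacement = 2.0312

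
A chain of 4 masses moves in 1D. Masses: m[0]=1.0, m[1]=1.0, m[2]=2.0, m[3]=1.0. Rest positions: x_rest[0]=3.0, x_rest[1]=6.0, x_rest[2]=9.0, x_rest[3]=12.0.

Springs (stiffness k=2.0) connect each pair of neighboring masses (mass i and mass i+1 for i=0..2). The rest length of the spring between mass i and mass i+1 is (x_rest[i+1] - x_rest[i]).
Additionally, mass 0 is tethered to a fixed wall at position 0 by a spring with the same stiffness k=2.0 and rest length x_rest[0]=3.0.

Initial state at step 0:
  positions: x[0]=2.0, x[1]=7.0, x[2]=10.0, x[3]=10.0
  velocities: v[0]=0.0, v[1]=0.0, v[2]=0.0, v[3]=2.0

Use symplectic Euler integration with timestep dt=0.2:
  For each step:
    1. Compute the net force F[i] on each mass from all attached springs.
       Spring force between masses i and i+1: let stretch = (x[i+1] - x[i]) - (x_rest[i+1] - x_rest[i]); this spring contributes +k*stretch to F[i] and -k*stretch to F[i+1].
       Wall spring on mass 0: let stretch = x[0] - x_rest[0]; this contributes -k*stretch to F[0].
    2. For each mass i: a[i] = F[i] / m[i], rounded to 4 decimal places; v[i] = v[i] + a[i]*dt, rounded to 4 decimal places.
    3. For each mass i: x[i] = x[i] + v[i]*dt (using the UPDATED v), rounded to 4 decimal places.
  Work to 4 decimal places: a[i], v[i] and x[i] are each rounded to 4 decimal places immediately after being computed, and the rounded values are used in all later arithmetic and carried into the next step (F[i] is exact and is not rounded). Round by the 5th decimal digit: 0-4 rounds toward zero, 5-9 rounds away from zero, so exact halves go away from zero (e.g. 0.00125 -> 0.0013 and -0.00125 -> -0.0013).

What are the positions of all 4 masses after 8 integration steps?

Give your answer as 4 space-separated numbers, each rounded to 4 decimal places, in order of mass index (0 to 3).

Answer: 3.9325 5.7660 8.7795 15.2979

Derivation:
Step 0: x=[2.0000 7.0000 10.0000 10.0000] v=[0.0000 0.0000 0.0000 2.0000]
Step 1: x=[2.2400 6.8400 9.8800 10.6400] v=[1.2000 -0.8000 -0.6000 3.2000]
Step 2: x=[2.6688 6.5552 9.6688 11.4592] v=[2.1440 -1.4240 -1.0560 4.0960]
Step 3: x=[3.1950 6.2086 9.4047 12.3752] v=[2.6310 -1.7331 -1.3206 4.5798]
Step 4: x=[3.7067 5.8766 9.1316 13.2935] v=[2.5584 -1.6601 -1.3657 4.5916]
Step 5: x=[4.0954 5.6314 8.8947 14.1189] v=[1.9437 -1.2261 -1.1843 4.1268]
Step 6: x=[4.2794 5.5244 8.7363 14.7663] v=[0.9199 -0.5352 -0.7921 3.2371]
Step 7: x=[4.2206 5.5747 8.6906 15.1713] v=[-0.2939 0.2516 -0.2285 2.0251]
Step 8: x=[3.9325 5.7660 8.7795 15.2979] v=[-1.4405 0.9563 0.4445 0.6328]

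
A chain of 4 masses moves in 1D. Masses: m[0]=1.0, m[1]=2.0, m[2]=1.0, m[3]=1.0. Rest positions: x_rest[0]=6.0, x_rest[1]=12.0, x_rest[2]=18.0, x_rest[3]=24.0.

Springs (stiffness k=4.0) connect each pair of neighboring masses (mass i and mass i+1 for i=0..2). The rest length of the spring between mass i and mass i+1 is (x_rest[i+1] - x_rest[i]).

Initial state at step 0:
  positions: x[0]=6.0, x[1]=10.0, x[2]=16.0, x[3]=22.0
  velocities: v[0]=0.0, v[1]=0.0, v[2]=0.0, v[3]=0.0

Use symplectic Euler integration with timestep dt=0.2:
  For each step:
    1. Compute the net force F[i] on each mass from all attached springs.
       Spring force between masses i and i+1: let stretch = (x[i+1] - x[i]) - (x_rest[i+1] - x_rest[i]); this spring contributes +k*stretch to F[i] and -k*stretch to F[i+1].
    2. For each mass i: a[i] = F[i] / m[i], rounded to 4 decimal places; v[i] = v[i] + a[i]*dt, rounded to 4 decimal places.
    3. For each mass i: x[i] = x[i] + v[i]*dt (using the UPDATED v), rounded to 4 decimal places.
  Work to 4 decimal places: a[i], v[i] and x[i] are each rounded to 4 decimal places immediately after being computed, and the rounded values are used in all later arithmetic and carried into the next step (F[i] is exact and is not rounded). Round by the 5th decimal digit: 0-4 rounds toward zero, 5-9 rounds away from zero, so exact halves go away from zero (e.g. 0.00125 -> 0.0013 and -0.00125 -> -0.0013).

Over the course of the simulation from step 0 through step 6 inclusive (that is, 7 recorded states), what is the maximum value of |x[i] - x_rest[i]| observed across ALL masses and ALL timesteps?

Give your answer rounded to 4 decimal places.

Step 0: x=[6.0000 10.0000 16.0000 22.0000] v=[0.0000 0.0000 0.0000 0.0000]
Step 1: x=[5.6800 10.1600 16.0000 22.0000] v=[-1.6000 0.8000 0.0000 0.0000]
Step 2: x=[5.1168 10.4288 16.0256 22.0000] v=[-2.8160 1.3440 0.1280 0.0000]
Step 3: x=[4.4435 10.7204 16.1116 22.0041] v=[-3.3664 1.4579 0.4301 0.0205]
Step 4: x=[3.8145 10.9411 16.2778 22.0254] v=[-3.1449 1.1036 0.8311 0.1065]
Step 5: x=[3.3658 11.0186 16.5098 22.0871] v=[-2.2436 0.3876 1.1598 0.3084]
Step 6: x=[3.1815 10.9232 16.7555 22.2164] v=[-0.9214 -0.4770 1.2287 0.6466]
Max displacement = 2.8185

Answer: 2.8185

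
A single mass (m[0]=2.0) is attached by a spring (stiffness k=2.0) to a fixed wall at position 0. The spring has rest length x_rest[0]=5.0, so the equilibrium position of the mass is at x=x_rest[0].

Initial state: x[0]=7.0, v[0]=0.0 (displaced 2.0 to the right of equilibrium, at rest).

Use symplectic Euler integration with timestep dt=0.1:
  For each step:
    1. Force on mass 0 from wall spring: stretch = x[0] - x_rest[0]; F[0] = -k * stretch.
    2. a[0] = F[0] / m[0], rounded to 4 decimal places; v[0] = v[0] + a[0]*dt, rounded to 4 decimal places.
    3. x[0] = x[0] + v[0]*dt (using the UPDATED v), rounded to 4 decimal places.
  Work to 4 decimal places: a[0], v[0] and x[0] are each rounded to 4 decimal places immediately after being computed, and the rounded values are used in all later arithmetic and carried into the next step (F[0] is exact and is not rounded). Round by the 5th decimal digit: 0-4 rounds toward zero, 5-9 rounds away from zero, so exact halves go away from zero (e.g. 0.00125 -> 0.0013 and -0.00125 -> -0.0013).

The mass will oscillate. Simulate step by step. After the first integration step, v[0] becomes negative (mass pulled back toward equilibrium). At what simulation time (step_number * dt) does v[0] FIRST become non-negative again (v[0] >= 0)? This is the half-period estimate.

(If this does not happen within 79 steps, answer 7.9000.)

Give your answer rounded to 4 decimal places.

Step 0: x=[7.0000] v=[0.0000]
Step 1: x=[6.9800] v=[-0.2000]
Step 2: x=[6.9402] v=[-0.3980]
Step 3: x=[6.8810] v=[-0.5920]
Step 4: x=[6.8030] v=[-0.7801]
Step 5: x=[6.7070] v=[-0.9604]
Step 6: x=[6.5939] v=[-1.1311]
Step 7: x=[6.4649] v=[-1.2905]
Step 8: x=[6.3212] v=[-1.4370]
Step 9: x=[6.1643] v=[-1.5691]
Step 10: x=[5.9958] v=[-1.6855]
Step 11: x=[5.8173] v=[-1.7851]
Step 12: x=[5.6306] v=[-1.8668]
Step 13: x=[5.4376] v=[-1.9299]
Step 14: x=[5.2402] v=[-1.9737]
Step 15: x=[5.0404] v=[-1.9977]
Step 16: x=[4.8402] v=[-2.0017]
Step 17: x=[4.6416] v=[-1.9857]
Step 18: x=[4.4466] v=[-1.9499]
Step 19: x=[4.2571] v=[-1.8946]
Step 20: x=[4.0751] v=[-1.8203]
Step 21: x=[3.9023] v=[-1.7278]
Step 22: x=[3.7405] v=[-1.6180]
Step 23: x=[3.5913] v=[-1.4921]
Step 24: x=[3.4562] v=[-1.3512]
Step 25: x=[3.3365] v=[-1.1968]
Step 26: x=[3.2335] v=[-1.0305]
Step 27: x=[3.1481] v=[-0.8539]
Step 28: x=[3.0812] v=[-0.6687]
Step 29: x=[3.0335] v=[-0.4768]
Step 30: x=[3.0055] v=[-0.2802]
Step 31: x=[2.9974] v=[-0.0808]
Step 32: x=[3.0094] v=[0.1195]
First v>=0 after going negative at step 32, time=3.2000

Answer: 3.2000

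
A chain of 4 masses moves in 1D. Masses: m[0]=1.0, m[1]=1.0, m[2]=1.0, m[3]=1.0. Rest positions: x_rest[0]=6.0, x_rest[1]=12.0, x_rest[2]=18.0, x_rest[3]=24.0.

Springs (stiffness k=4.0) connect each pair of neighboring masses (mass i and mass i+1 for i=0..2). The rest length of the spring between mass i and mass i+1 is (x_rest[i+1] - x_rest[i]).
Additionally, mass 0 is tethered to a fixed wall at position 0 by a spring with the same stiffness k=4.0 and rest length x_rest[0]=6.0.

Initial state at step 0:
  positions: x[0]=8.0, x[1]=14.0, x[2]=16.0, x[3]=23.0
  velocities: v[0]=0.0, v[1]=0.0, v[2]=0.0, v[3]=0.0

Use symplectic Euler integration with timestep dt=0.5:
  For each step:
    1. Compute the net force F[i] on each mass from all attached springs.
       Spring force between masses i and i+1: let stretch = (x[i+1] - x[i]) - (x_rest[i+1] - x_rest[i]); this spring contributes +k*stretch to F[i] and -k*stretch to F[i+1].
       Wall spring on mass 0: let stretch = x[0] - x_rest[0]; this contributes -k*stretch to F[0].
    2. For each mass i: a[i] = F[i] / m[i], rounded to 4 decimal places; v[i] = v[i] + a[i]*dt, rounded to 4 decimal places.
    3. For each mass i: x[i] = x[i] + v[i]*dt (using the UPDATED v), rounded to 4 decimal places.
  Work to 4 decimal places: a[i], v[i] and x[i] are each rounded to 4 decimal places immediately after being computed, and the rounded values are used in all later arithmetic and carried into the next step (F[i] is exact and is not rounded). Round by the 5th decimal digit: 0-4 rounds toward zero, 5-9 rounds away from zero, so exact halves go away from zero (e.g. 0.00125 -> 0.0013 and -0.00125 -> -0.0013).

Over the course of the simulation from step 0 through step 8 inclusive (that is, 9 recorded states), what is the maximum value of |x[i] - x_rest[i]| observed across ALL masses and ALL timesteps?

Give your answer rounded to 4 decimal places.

Step 0: x=[8.0000 14.0000 16.0000 23.0000] v=[0.0000 0.0000 0.0000 0.0000]
Step 1: x=[6.0000 10.0000 21.0000 22.0000] v=[-4.0000 -8.0000 10.0000 -2.0000]
Step 2: x=[2.0000 13.0000 16.0000 26.0000] v=[-8.0000 6.0000 -10.0000 8.0000]
Step 3: x=[7.0000 8.0000 18.0000 26.0000] v=[10.0000 -10.0000 4.0000 0.0000]
Step 4: x=[6.0000 12.0000 18.0000 24.0000] v=[-2.0000 8.0000 0.0000 -4.0000]
Step 5: x=[5.0000 16.0000 18.0000 22.0000] v=[-2.0000 8.0000 0.0000 -4.0000]
Step 6: x=[10.0000 11.0000 20.0000 22.0000] v=[10.0000 -10.0000 4.0000 0.0000]
Step 7: x=[6.0000 14.0000 15.0000 26.0000] v=[-8.0000 6.0000 -10.0000 8.0000]
Step 8: x=[4.0000 10.0000 20.0000 25.0000] v=[-4.0000 -8.0000 10.0000 -2.0000]
Max displacement = 4.0000

Answer: 4.0000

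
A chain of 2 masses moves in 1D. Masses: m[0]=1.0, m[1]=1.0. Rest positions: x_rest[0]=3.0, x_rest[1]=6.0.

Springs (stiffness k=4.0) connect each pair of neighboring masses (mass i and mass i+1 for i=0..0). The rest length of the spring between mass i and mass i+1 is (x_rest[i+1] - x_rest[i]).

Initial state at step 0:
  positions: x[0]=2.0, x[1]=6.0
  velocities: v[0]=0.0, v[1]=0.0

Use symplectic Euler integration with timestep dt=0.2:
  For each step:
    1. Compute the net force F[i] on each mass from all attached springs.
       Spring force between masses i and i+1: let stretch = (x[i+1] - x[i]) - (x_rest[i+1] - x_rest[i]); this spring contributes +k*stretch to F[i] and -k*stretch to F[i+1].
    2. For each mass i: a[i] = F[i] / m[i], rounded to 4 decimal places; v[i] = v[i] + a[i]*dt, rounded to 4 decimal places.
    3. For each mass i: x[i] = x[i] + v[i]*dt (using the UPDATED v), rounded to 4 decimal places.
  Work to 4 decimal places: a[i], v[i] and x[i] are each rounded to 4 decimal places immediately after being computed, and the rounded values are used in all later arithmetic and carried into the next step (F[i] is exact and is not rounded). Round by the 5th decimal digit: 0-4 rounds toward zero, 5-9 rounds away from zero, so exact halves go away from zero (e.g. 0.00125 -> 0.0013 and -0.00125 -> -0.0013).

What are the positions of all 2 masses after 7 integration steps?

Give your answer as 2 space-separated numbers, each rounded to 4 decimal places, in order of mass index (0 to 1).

Step 0: x=[2.0000 6.0000] v=[0.0000 0.0000]
Step 1: x=[2.1600 5.8400] v=[0.8000 -0.8000]
Step 2: x=[2.4288 5.5712] v=[1.3440 -1.3440]
Step 3: x=[2.7204 5.2796] v=[1.4579 -1.4579]
Step 4: x=[2.9415 5.0585] v=[1.1053 -1.1053]
Step 5: x=[3.0213 4.9787] v=[0.3989 -0.3989]
Step 6: x=[2.9343 5.0657] v=[-0.4352 0.4352]
Step 7: x=[2.7083 5.2917] v=[-1.1301 1.1301]

Answer: 2.7083 5.2917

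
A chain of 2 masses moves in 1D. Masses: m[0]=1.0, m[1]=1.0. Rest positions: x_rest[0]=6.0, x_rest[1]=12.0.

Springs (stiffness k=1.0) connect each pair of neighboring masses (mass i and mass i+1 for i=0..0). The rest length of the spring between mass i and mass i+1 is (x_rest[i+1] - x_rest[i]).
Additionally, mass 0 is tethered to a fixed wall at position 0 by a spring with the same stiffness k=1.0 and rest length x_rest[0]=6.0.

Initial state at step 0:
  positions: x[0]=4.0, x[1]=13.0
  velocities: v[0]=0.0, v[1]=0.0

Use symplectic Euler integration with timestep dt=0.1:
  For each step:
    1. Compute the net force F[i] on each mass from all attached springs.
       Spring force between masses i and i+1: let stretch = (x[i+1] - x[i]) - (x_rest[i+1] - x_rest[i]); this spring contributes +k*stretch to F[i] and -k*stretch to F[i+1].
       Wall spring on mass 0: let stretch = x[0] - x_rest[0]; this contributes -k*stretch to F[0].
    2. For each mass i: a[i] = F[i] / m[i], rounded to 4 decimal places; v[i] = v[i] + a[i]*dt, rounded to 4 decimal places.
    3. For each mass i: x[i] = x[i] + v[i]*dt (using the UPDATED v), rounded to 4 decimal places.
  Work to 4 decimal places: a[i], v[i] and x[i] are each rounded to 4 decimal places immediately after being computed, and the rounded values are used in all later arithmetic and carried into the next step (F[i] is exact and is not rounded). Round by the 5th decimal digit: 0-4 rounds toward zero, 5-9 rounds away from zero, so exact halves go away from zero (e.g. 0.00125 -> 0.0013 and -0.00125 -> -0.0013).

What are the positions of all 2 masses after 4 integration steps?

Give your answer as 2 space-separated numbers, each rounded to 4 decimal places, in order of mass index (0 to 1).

Step 0: x=[4.0000 13.0000] v=[0.0000 0.0000]
Step 1: x=[4.0500 12.9700] v=[0.5000 -0.3000]
Step 2: x=[4.1487 12.9108] v=[0.9870 -0.5920]
Step 3: x=[4.2935 12.8240] v=[1.4483 -0.8682]
Step 4: x=[4.4807 12.7119] v=[1.8720 -1.1213]

Answer: 4.4807 12.7119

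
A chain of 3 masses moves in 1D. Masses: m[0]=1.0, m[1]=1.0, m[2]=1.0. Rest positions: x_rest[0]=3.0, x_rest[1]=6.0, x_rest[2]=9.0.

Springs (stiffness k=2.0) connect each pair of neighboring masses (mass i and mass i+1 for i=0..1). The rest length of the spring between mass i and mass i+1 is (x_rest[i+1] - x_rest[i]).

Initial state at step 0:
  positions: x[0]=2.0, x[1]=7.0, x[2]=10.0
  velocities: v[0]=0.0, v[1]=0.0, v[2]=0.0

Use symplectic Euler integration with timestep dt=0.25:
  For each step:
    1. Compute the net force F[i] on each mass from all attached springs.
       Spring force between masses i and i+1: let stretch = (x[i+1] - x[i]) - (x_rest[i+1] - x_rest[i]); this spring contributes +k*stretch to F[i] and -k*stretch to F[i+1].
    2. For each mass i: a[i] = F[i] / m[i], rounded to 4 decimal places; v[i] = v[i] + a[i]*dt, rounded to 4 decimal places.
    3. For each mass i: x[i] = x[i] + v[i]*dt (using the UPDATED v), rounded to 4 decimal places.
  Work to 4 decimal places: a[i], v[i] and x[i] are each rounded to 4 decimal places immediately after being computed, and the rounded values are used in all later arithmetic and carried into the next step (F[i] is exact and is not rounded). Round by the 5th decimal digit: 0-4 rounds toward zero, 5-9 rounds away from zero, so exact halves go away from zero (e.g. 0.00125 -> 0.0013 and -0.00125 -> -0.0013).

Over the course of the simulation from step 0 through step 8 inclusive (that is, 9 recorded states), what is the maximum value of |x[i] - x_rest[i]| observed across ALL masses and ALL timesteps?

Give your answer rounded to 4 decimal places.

Answer: 1.2522

Derivation:
Step 0: x=[2.0000 7.0000 10.0000] v=[0.0000 0.0000 0.0000]
Step 1: x=[2.2500 6.7500 10.0000] v=[1.0000 -1.0000 0.0000]
Step 2: x=[2.6875 6.3438 9.9688] v=[1.7500 -1.6250 -0.1250]
Step 3: x=[3.2071 5.9336 9.8594] v=[2.0782 -1.6407 -0.4375]
Step 4: x=[3.6925 5.6733 9.6343] v=[1.9415 -1.0411 -0.9004]
Step 5: x=[4.0505 5.6606 9.2891] v=[1.4319 -0.0510 -1.3809]
Step 6: x=[4.2348 5.9002 8.8653] v=[0.7370 0.9582 -1.6952]
Step 7: x=[4.2522 6.3022 8.4459] v=[0.0697 1.6081 -1.6778]
Step 8: x=[4.1509 6.7160 8.1335] v=[-0.4053 1.6550 -1.2497]
Max displacement = 1.2522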